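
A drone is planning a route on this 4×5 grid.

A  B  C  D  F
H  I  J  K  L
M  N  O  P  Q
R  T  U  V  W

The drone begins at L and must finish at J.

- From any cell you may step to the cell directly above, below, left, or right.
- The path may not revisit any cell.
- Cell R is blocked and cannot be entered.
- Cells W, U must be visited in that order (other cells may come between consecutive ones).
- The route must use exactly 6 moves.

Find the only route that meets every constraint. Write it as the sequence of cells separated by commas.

L, Q, W, V, U, O, J

The waypoints must appear in the order W, U, with no cell reused.
Route from L: 2× down (reaching W), 2× left (reaching U), 2× up (reaching J) — 6 moves in all.
Check: order respected (W at step 2, U at step 4); 6 moves as required.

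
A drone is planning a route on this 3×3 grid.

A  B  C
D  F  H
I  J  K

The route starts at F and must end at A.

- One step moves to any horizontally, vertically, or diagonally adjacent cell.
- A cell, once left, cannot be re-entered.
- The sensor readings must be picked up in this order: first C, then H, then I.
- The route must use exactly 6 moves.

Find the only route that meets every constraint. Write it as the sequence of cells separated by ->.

The waypoints must appear in the order C, H, I, with no cell reused.
Route from F: up-right to C, down to H, down-left to J, left to I, 2× up (reaching A) — 6 moves in all.
Check: order respected (C at step 1, H at step 2, I at step 4); 6 moves as required.

F -> C -> H -> J -> I -> D -> A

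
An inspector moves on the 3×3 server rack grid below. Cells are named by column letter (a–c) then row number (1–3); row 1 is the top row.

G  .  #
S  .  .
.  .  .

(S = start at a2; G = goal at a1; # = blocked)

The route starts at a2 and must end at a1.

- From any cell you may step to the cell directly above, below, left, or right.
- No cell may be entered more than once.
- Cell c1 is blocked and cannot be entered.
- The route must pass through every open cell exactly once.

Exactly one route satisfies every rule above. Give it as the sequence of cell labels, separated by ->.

Need to visit all 8 open cells exactly once, starting at a2 and ending at a1.
Route from a2: down to a3, 2× right (reaching c3), up to c2, left to b2, up to b1, left to a1 — 7 moves in all.
Check: all 8 open cells covered.

a2 -> a3 -> b3 -> c3 -> c2 -> b2 -> b1 -> a1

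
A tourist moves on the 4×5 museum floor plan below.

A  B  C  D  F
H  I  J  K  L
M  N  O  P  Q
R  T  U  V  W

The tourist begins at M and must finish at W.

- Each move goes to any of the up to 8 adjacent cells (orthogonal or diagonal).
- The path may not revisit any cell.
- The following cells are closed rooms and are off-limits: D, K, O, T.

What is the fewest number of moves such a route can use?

4

With diagonal moves allowed, the Chebyshev distance max(|Δrow|,|Δcol|) from M to W is 4, so at least 4 moves are needed.
A route of 4 moves achieves this: M → I → J → P → W.
Since 4 matches the lower bound, it is optimal.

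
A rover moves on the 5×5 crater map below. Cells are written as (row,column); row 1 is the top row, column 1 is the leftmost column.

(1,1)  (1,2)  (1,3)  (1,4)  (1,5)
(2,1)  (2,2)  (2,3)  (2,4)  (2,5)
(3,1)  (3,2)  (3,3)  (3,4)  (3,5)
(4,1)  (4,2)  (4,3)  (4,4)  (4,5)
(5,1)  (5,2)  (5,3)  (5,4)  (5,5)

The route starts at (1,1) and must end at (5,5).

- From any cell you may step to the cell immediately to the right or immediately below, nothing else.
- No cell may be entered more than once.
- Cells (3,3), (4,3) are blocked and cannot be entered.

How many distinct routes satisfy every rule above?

22

A right/down-only route from (1,1) to (5,5) makes exactly 4 down-moves and 4 right-moves in some order.
With no other constraints that would be C(8,4) = 70 routes.
Subtract routes through each blocked cell (inclusion–exclusion for overlaps): − through (3,3): 36 − through (4,3): 30 + through (3,3)&(4,3): 18 → 22.
That gives 22 routes.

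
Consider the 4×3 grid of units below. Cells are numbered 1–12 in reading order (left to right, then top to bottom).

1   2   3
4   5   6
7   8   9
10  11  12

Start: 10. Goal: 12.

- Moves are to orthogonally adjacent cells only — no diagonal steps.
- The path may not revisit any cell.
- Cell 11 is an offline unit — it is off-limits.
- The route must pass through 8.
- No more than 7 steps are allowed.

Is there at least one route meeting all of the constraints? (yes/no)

One route that works: 10 → 7 → 8 → 9 → 12.

yes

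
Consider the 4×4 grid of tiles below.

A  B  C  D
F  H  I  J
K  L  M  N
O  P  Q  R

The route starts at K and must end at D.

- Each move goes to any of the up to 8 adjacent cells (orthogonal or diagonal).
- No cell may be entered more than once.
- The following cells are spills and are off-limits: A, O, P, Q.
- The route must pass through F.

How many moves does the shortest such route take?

Any route passes through F somewhere between K and D. Summing Chebyshev distances along the two legs (K → F → D) gives a lower bound of 1 + 3 = 4 moves.
A route of 4 moves achieves this: K → F → B → C → D.
Since 4 matches the lower bound, it is optimal.

4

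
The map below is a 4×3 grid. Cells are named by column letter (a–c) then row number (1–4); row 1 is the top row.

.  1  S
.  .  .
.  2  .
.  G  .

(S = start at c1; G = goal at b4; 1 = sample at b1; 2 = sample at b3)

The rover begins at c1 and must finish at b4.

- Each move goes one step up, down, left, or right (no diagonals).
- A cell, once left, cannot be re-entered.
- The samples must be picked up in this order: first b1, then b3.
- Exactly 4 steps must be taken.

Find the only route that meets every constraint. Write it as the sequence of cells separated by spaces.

The waypoints must appear in the order b1, b3, with no cell reused.
Route from c1: left 1 to b1, down 3 to b4 — 4 moves in all.
Check: order respected (1 at step 1, 2 at step 3); 4 moves as required.

c1 b1 b2 b3 b4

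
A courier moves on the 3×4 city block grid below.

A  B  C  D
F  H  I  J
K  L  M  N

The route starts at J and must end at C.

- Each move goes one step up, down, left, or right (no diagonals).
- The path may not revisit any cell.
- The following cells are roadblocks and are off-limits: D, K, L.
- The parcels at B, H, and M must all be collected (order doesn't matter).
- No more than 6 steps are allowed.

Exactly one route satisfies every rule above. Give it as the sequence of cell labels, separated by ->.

The budget equals the shortest possible length, so every move has to be on a shortest route through the required cells.
Route from J: down to N, left to M, up to I, left to H, up to B, right to C — 6 moves in all.
Check: all required cells visited; 6 ≤ 6 moves.

J -> N -> M -> I -> H -> B -> C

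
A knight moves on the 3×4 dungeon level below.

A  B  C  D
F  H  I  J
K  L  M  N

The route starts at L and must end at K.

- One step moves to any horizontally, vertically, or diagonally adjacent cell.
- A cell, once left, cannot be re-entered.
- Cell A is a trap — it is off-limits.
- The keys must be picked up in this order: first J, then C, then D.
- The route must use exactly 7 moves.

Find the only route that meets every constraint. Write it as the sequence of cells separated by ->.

L -> M -> J -> C -> D -> I -> H -> K

The waypoints must appear in the order J, C, D, with no cell reused.
Route from L: right to M, up-right to J, up-left to C, right to D, down-left to I, left to H, down-left to K — 7 moves in all.
Check: order respected (J at step 2, C at step 3, D at step 4); 7 moves as required.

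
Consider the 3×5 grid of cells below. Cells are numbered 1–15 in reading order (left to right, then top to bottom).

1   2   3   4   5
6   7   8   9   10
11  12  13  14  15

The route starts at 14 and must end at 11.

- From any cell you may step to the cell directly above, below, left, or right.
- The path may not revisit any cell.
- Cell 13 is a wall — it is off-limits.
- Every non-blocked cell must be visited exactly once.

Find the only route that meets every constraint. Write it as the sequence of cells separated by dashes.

14 - 15 - 10 - 5 - 4 - 9 - 8 - 3 - 2 - 1 - 6 - 7 - 12 - 11

Need to visit all 14 open cells exactly once, starting at 14 and ending at 11.
Cell 1 has only two open neighbours (6 and 2), so the path must pass straight through it: one of those is the cell it's entered from and the other is where it exits.
Route from 14: right 1 to 15, up 2 to 5, left 1 to 4, down 1 to 9, left 1 to 8, up 1 to 3, left 2 to 1, down 1 to 6, right 1 to 7, down 1 to 12, left 1 to 11 — 13 moves in all.
Check: all 14 open cells covered.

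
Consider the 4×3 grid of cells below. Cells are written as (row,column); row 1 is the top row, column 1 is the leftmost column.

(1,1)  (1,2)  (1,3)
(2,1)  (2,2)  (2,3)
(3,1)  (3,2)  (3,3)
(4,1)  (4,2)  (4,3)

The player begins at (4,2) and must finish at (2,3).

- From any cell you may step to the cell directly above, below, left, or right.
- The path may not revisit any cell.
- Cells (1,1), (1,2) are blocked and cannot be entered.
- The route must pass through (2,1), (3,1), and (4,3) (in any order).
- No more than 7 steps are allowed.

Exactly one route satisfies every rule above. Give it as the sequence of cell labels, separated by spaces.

(4,2) (4,3) (3,3) (3,2) (3,1) (2,1) (2,2) (2,3)

The 7-move cap with required stops at (2,1), (3,1), (4,3) leaves no slack for detours.
Route from (4,2): right 1 to (4,3), up 1 to (3,3), left 2 to (3,1), up 1 to (2,1), right 2 to (2,3) — 7 moves in all.
Check: all required cells visited; 7 ≤ 7 moves.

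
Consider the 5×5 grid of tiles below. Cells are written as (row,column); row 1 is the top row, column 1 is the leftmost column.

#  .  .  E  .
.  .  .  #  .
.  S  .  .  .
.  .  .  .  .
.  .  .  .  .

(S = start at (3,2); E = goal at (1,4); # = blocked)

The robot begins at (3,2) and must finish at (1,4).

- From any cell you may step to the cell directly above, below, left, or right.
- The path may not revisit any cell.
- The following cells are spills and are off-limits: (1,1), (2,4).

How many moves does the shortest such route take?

The Manhattan distance from (3,2) to (1,4) is |3−1| + |2−4| = 4, so at least 4 moves are needed.
A route of 4 moves achieves this: (3,2) → (2,2) → (1,2) → (1,3) → (1,4).
Since 4 matches the lower bound, it is optimal.

4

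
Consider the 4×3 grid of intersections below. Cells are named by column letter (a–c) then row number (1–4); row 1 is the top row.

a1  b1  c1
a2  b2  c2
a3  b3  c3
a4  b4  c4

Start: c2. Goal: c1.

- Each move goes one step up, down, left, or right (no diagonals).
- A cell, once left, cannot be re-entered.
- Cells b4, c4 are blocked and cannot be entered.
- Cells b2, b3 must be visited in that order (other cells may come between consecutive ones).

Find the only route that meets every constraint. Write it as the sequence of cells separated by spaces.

The waypoints must appear in the order b2, b3, with no cell reused.
Route from c2: left 1 to b2, down 1 to b3, left 1 to a3, up 2 to a1, right 2 to c1 — 7 moves in all.
Check: order respected (b2 at step 1, b3 at step 2).

c2 b2 b3 a3 a2 a1 b1 c1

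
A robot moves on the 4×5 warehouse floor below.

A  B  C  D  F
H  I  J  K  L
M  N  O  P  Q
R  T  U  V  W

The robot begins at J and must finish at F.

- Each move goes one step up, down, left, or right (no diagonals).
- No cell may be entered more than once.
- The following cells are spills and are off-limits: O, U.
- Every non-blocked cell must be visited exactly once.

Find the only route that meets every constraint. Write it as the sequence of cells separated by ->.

J -> I -> N -> T -> R -> M -> H -> A -> B -> C -> D -> K -> P -> V -> W -> Q -> L -> F

Need to visit all 18 open cells exactly once, starting at J and ending at F.
Route from J: left 1 to I, down 2 to T, left 1 to R, up 3 to A, right 3 to D, down 3 to V, right 1 to W, up 3 to F — 17 moves in all.
Check: all 18 open cells covered.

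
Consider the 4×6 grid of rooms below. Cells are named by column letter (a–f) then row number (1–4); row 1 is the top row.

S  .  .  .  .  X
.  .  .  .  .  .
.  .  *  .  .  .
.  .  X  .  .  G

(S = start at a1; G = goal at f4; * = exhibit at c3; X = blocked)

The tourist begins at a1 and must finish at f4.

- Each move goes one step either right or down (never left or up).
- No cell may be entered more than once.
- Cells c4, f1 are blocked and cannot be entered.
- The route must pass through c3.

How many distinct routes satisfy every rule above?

A right/down-only route from a1 to f4 makes exactly 3 down-moves and 5 right-moves in some order.
With no other constraints that would be C(8,3) = 56 routes.
Split at c3 and multiply the segment counts (each segment already excludes blocked cells): a1→c3: 6; c3→f4: 3; product = 18.
That gives 18 routes.

18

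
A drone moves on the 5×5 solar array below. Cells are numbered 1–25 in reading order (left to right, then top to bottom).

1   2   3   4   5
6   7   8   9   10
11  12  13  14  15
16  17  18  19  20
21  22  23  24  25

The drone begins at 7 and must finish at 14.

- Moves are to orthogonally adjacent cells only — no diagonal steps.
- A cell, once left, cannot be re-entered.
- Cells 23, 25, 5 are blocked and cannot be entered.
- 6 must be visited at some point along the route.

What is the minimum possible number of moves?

5

Any route passes through 6 somewhere between 7 and 14. Summing Manhattan distances along the two legs (7 → 6 → 14) gives a lower bound of 1 + 4 = 5 moves.
A route of 5 moves achieves this: 7 → 6 → 11 → 12 → 13 → 14.
Since 5 matches the lower bound, it is optimal.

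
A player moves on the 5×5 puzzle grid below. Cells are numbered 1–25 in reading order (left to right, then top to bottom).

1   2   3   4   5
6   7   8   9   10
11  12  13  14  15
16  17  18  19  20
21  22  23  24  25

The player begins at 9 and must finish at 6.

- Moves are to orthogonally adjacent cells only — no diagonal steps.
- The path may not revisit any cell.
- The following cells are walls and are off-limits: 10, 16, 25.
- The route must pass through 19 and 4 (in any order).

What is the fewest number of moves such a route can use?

11

Any route passes through 19 and 4 in some order between 9 and 6. Summing Manhattan distances along each leg and taking the cheapest ordering (9 → 4 → 19 → 6) gives a lower bound of 1 + 3 + 5 = 9 moves.
The shortest route satisfying every rule uses 11 moves: 9 → 4 → 3 → 8 → 13 → 14 → 19 → 18 → 17 → 12 → 7 → 6.
The no-revisit rule (legs can't share cells) pushes the minimum above the 9-move bound; an exhaustive check rules out every length from 9 to 10, leaving 11 as the minimum.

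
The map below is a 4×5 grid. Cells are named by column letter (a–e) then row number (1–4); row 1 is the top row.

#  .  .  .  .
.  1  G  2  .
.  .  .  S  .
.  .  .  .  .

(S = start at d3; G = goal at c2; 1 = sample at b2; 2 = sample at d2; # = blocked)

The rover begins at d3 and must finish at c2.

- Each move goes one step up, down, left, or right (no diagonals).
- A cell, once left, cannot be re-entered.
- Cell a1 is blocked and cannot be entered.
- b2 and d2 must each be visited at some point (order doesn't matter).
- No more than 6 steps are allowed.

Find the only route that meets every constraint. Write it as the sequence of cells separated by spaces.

d3 d2 d1 c1 b1 b2 c2

The 6-move cap with required stops at b2, d2 leaves no slack for detours.
Route from d3: up 2 to d1, left 2 to b1, down 1 to b2, right 1 to c2 — 6 moves in all.
Check: all required cells visited; 6 ≤ 6 moves.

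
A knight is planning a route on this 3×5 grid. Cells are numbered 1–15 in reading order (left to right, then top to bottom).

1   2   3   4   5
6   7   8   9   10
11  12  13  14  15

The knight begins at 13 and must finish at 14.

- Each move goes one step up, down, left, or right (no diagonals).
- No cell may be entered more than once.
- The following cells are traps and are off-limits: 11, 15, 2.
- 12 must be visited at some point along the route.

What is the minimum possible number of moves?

Any route passes through 12 somewhere between 13 and 14. Summing Manhattan distances along the two legs (13 → 12 → 14) gives a lower bound of 1 + 2 = 3 moves.
The shortest route satisfying every rule uses 5 moves: 13 → 12 → 7 → 8 → 9 → 14.
The bound of 3 isn't tight here; checking systematically, no route of length 3 through 4 satisfies every constraint, so 5 is the minimum.

5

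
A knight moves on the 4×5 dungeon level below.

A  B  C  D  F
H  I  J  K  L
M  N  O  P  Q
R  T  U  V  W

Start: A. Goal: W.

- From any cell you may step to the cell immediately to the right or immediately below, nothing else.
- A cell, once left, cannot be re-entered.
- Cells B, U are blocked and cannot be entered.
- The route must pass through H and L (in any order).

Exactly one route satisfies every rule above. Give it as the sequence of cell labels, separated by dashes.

Moves only go right or down, so the column and row indices never decrease.
Route from A: down 1 to H, right 4 to L, down 2 to W — 7 moves in all.
Check: all required cells visited.

A - H - I - J - K - L - Q - W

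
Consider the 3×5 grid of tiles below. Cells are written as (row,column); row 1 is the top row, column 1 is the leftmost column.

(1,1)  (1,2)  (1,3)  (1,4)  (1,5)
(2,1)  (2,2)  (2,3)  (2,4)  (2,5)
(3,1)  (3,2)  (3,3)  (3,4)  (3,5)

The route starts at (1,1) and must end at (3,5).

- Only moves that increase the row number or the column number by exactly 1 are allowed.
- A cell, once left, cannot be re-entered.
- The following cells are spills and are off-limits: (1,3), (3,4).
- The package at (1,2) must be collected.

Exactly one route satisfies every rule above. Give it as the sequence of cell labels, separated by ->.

Moves only go right or down, so the column and row indices never decrease.
Route from (1,1): right 1 to (1,2), down 1 to (2,2), right 3 to (2,5), down 1 to (3,5) — 6 moves in all.
Check: all required cells visited.

(1,1) -> (1,2) -> (2,2) -> (2,3) -> (2,4) -> (2,5) -> (3,5)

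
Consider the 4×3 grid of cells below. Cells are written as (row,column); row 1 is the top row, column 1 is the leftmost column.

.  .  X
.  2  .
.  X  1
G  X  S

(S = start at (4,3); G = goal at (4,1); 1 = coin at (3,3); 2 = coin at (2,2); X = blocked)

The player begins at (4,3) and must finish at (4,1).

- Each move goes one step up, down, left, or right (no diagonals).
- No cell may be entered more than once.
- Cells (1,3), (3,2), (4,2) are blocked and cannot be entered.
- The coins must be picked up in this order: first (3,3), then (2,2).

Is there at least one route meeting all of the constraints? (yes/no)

One route that works: (4,3) → (3,3) → (2,3) → (2,2) → (2,1) → (3,1) → (4,1).

yes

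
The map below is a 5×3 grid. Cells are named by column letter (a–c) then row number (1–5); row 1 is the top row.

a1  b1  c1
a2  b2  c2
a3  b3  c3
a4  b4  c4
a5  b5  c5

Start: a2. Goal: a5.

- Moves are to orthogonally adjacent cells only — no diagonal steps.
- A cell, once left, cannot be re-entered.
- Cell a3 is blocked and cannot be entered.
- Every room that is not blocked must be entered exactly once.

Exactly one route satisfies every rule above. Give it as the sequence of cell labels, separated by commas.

a2, a1, b1, c1, c2, b2, b3, c3, c4, c5, b5, b4, a4, a5

Need to visit all 14 open cells exactly once, starting at a2 and ending at a5.
Cell c5 has only two open neighbours (c4 and b5), so the path must pass straight through it: one of those is the cell it's entered from and the other is where it exits.
Route from a2: up to a1, 2× right (reaching c1), down to c2, left to b2, down to b3, right to c3, 2× down (reaching c5), left to b5, up to b4, left to a4, down to a5 — 13 moves in all.
Check: all 14 open cells covered.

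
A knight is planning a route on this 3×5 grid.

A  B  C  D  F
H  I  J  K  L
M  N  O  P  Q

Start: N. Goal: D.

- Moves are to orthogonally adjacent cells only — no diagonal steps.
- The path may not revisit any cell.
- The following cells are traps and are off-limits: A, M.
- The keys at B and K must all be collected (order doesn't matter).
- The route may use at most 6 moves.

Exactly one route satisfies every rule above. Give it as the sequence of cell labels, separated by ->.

N -> I -> B -> C -> J -> K -> D

The budget equals the shortest possible length, so every move has to be on a shortest route through the required cells.
Route from N: up 2 to B, right 1 to C, down 1 to J, right 1 to K, up 1 to D — 6 moves in all.
Check: all required cells visited; 6 ≤ 6 moves.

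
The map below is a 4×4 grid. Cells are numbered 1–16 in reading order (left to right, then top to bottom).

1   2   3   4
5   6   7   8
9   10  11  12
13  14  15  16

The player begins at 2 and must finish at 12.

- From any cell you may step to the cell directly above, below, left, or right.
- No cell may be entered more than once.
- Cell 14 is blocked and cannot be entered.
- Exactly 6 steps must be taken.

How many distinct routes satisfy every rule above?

Need simple routes of exactly 6 moves from 2 to 12 (Manhattan distance 4, so 1 moves are spent on a detour and 1 undoing it).
Branch systematically from the start, pruning whenever the remaining move budget drops below the Manhattan distance to 12 or differs from it in parity. Grouping the completions by first move — via 6: 5; via 1: 4; via 3: 3 — and summing: 5 + 4 + 3 = 12.
That gives 12 routes.

12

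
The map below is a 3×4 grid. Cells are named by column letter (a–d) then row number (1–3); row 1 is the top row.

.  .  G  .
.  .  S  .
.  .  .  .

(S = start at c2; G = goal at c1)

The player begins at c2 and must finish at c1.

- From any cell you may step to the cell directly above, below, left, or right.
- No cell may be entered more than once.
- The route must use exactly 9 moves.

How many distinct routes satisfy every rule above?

4

Need simple routes of exactly 9 moves from c2 to c1 (Manhattan distance 1, so 4 moves are spent on a detour and 4 undoing it).
Enumerating: c2 b2 a2 a3 b3 c3 d3 d2 d1 c1 | c2 d2 d3 c3 b3 b2 a2 a1 b1 c1 | c2 d2 d3 c3 b3 a3 a2 a1 b1 c1 | c2 d2 d3 c3 b3 a3 a2 b2 b1 c1.
That gives 4 routes.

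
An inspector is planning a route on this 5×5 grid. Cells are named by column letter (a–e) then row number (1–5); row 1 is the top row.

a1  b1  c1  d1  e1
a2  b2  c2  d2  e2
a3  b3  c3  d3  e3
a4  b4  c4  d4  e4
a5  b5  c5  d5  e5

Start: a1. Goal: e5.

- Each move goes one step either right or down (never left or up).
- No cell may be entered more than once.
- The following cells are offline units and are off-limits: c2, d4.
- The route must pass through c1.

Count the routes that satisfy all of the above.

3

A right/down-only route from a1 to e5 makes exactly 4 down-moves and 4 right-moves in some order.
With no other constraints that would be C(8,4) = 70 routes.
Split at c1 and multiply the segment counts (each segment already excludes blocked cells): a1→c1: 1; c1→e5: 3; product = 3.
That gives 3 routes.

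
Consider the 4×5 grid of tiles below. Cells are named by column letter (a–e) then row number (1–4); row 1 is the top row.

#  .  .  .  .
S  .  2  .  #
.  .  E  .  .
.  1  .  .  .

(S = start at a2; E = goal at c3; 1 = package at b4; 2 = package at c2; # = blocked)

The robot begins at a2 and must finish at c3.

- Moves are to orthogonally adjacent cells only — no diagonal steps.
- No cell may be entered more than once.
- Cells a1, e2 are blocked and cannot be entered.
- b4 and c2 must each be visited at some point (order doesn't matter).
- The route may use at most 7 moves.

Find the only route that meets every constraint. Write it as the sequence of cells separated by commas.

a2, a3, a4, b4, b3, b2, c2, c3

The 7-move cap with required stops at b4, c2 leaves no slack for detours.
Route from a2: down 2 to a4, right 1 to b4, up 2 to b2, right 1 to c2, down 1 to c3 — 7 moves in all.
Check: all required cells visited; 7 ≤ 7 moves.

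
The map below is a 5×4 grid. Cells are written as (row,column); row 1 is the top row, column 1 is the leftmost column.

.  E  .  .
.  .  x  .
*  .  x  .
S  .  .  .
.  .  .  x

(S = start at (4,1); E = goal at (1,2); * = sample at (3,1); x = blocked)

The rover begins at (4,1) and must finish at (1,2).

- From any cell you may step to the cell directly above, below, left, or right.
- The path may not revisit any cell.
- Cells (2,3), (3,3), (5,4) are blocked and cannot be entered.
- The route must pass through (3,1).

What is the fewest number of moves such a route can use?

4

Any route passes through (3,1) somewhere between (4,1) and (1,2). Summing Manhattan distances along the two legs ((4,1) → (3,1) → (1,2)) gives a lower bound of 1 + 3 = 4 moves.
A route of 4 moves achieves this: (4,1) → (3,1) → (2,1) → (1,1) → (1,2).
Since 4 matches the lower bound, it is optimal.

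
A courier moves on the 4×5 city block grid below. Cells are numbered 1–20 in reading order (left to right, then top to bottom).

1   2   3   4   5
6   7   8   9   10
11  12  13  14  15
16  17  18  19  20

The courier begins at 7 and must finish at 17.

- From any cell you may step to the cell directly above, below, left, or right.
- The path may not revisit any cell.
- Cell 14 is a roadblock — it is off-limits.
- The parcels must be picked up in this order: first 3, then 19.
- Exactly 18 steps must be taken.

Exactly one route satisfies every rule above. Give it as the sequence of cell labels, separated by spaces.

7 6 1 2 3 8 9 4 5 10 15 20 19 18 13 12 11 16 17

The waypoints must appear in the order 3, 19, with no cell reused.
Route from 7: left 1 to 6, up 1 to 1, right 2 to 3, down 1 to 8, right 1 to 9, up 1 to 4, right 1 to 5, down 3 to 20, left 2 to 18, up 1 to 13, left 2 to 11, down 1 to 16, right 1 to 17 — 18 moves in all.
Check: order respected (3 at step 4, 19 at step 12); 18 moves as required.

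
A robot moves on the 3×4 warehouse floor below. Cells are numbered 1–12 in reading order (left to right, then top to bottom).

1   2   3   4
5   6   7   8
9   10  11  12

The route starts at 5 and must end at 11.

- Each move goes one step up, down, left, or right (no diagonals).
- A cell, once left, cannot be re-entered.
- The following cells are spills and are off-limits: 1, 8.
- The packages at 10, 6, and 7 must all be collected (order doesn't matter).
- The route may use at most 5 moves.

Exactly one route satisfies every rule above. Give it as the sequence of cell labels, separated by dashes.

The 5-move cap with required stops at 10, 6, 7 leaves no slack for detours.
Route from 5: down 1 to 9, right 1 to 10, up 1 to 6, right 1 to 7, down 1 to 11 — 5 moves in all.
Check: all required cells visited; 5 ≤ 5 moves.

5 - 9 - 10 - 6 - 7 - 11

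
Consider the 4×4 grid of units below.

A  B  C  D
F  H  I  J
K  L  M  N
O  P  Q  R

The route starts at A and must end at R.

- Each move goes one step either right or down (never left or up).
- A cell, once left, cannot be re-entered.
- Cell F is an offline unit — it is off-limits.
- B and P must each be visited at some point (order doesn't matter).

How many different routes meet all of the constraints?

A right/down-only route from A to R makes exactly 3 down-moves and 3 right-moves in some order.
With no other constraints that would be C(6,3) = 20 routes.
A monotone route can only reach the required cells in the order B, P, so split there and multiply the segment counts (each segment already excludes blocked cells): A→B: 1; B→P: 1; P→R: 1; product = 1.
That gives 1 route.

1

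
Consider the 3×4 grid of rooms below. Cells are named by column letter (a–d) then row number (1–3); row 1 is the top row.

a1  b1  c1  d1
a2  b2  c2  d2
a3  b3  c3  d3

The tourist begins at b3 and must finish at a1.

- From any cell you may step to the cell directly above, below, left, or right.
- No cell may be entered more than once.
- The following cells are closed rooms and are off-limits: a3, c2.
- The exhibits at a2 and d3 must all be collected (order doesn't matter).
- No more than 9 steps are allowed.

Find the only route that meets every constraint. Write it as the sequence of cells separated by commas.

The 9-move cap with required stops at a2, d3 leaves no slack for detours.
Route from b3: right 2 to d3, up 2 to d1, left 2 to b1, down 1 to b2, left 1 to a2, up 1 to a1 — 9 moves in all.
Check: all required cells visited; 9 ≤ 9 moves.

b3, c3, d3, d2, d1, c1, b1, b2, a2, a1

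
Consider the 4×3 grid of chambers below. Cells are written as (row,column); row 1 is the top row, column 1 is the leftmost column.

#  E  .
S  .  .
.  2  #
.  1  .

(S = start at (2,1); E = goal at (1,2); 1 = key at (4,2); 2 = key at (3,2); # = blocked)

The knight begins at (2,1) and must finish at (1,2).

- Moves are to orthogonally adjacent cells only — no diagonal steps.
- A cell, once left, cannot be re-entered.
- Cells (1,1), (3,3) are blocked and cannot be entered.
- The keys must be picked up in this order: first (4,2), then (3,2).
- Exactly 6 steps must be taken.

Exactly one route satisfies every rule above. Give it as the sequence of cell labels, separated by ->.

(2,1) -> (3,1) -> (4,1) -> (4,2) -> (3,2) -> (2,2) -> (1,2)

The waypoints must appear in the order (4,2), (3,2), with no cell reused.
Route from (2,1): 2× down (reaching (4,1)), right to (4,2), 3× up (reaching (1,2)) — 6 moves in all.
Check: order respected (1 at step 3, 2 at step 4); 6 moves as required.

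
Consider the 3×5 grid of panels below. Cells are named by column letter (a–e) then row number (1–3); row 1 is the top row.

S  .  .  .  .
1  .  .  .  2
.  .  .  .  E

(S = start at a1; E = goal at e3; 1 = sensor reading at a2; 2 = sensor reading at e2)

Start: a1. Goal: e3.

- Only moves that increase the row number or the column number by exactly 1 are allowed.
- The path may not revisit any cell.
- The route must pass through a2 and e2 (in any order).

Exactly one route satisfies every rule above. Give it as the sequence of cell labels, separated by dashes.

a1 - a2 - b2 - c2 - d2 - e2 - e3

Moves only go right or down, so the column and row indices never decrease.
Route from a1: down 1 to a2, right 4 to e2, down 1 to e3 — 6 moves in all.
Check: all required cells visited.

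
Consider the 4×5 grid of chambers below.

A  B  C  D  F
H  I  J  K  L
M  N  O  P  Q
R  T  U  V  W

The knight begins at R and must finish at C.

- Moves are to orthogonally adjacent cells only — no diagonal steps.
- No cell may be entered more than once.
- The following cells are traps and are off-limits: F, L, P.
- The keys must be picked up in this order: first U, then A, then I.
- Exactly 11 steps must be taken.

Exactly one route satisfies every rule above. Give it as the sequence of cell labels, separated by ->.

The waypoints must appear in the order U, A, I, with no cell reused.
Route from R: right 2 to U, up 1 to O, left 2 to M, up 2 to A, right 1 to B, down 1 to I, right 1 to J, up 1 to C — 11 moves in all.
Check: order respected (U at step 2, A at step 7, I at step 9); 11 moves as required.

R -> T -> U -> O -> N -> M -> H -> A -> B -> I -> J -> C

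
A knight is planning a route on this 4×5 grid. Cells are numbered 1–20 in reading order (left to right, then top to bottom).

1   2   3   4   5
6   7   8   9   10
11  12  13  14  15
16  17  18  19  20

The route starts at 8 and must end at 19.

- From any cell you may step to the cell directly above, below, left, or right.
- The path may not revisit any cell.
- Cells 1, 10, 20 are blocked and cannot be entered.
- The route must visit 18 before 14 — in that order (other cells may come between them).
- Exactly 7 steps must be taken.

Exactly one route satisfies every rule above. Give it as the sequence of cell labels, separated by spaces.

8 7 12 17 18 13 14 19

The waypoints must appear in the order 18, 14, with no cell reused.
Route from 8: left 1 to 7, down 2 to 17, right 1 to 18, up 1 to 13, right 1 to 14, down 1 to 19 — 7 moves in all.
Check: order respected (18 at step 4, 14 at step 6); 7 moves as required.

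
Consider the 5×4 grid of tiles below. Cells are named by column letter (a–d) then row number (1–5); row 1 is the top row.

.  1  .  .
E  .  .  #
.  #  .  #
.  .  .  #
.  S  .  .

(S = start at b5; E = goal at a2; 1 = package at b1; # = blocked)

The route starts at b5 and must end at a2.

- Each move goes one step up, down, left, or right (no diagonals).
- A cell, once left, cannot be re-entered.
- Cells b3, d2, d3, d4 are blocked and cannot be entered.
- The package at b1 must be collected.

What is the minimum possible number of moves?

8

Any route passes through b1 somewhere between b5 and a2. Summing Manhattan distances along the two legs (b5 → b1 → a2) gives a lower bound of 4 + 2 = 6 moves.
That bound ignores the blocked cells. Measuring each leg by the fewest moves that actually steer around them (b5→b1: 6; b1→a2: 2) raises the lower bound to 8.
A route of 8 moves exists: b5 → b4 → c4 → c3 → c2 → c1 → b1 → b2 → a2.
Since 8 matches that lower bound, it is optimal.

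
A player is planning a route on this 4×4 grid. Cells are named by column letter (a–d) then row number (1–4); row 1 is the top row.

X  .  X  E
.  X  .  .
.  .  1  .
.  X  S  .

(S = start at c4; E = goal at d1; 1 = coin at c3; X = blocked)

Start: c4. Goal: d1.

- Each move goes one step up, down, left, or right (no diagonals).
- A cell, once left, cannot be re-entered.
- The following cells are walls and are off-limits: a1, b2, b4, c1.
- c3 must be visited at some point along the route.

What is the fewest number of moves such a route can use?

4

Any route passes through c3 somewhere between c4 and d1. Summing Manhattan distances along the two legs (c4 → c3 → d1) gives a lower bound of 1 + 3 = 4 moves.
A route of 4 moves achieves this: c4 → c3 → c2 → d2 → d1.
Since 4 matches the lower bound, it is optimal.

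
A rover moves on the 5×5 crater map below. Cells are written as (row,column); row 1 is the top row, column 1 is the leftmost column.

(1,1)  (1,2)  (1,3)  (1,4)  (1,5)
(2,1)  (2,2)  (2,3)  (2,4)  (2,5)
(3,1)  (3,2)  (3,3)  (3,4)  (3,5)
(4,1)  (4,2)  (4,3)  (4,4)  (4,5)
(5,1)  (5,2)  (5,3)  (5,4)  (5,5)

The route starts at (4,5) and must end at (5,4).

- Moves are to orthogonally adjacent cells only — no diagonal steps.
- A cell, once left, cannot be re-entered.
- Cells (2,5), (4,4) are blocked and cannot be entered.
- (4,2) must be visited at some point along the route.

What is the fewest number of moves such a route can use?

8

Any route passes through (4,2) somewhere between (4,5) and (5,4). Summing Manhattan distances along the two legs ((4,5) → (4,2) → (5,4)) gives a lower bound of 3 + 3 = 6 moves.
That bound ignores the blocked cells. Measuring each leg by the fewest moves that actually steer around them ((4,5)→(4,2): 5; (4,2)→(5,4): 3) raises the lower bound to 8.
A route of 8 moves exists: (4,5) → (3,5) → (3,4) → (3,3) → (4,3) → (4,2) → (5,2) → (5,3) → (5,4).
Since 8 matches that lower bound, it is optimal.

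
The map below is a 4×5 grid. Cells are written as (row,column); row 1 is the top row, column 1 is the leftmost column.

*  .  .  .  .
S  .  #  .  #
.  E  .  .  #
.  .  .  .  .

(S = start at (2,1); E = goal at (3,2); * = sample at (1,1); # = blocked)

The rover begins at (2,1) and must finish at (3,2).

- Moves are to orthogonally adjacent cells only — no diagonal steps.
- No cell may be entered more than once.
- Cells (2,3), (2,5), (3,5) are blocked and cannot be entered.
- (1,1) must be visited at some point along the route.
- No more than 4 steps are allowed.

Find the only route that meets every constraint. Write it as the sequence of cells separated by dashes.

(2,1) - (1,1) - (1,2) - (2,2) - (3,2)

The 4-move cap with required stops at (1,1) leaves no slack for detours.
Route from (2,1): up to (1,1), right to (1,2), 2× down (reaching (3,2)) — 4 moves in all.
Check: all required cells visited; 4 ≤ 4 moves.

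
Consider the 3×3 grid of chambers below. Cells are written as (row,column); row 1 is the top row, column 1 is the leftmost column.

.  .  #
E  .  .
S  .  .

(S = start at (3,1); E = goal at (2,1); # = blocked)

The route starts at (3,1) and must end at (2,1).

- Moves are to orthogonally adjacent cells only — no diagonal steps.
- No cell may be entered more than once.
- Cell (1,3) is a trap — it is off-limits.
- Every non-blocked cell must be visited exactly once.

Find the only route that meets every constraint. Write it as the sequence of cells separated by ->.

Need to visit all 8 open cells exactly once, starting at (3,1) and ending at (2,1).
Cell (1,1) has only two open neighbours ((2,1) and (1,2)), so the path must pass straight through it: one of those is the cell it's entered from and the other is where it exits.
Route from (3,1): right 2 to (3,3), up 1 to (2,3), left 1 to (2,2), up 1 to (1,2), left 1 to (1,1), down 1 to (2,1) — 7 moves in all.
Check: all 8 open cells covered.

(3,1) -> (3,2) -> (3,3) -> (2,3) -> (2,2) -> (1,2) -> (1,1) -> (2,1)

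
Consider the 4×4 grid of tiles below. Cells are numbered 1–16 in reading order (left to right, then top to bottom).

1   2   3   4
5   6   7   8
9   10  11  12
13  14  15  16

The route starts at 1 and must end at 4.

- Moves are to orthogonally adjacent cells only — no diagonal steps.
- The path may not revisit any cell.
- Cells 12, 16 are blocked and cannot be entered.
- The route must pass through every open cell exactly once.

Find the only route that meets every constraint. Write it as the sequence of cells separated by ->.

Need to visit all 14 open cells exactly once, starting at 1 and ending at 4.
Cell 8 has only two open neighbours (4 and 7), so the path must pass straight through it: one of those is the cell it's entered from and the other is where it exits.
Route from 1: 3× down (reaching 13), 2× right (reaching 15), up to 11, left to 10, 2× up (reaching 2), right to 3, down to 7, right to 8, up to 4 — 13 moves in all.
Check: all 14 open cells covered.

1 -> 5 -> 9 -> 13 -> 14 -> 15 -> 11 -> 10 -> 6 -> 2 -> 3 -> 7 -> 8 -> 4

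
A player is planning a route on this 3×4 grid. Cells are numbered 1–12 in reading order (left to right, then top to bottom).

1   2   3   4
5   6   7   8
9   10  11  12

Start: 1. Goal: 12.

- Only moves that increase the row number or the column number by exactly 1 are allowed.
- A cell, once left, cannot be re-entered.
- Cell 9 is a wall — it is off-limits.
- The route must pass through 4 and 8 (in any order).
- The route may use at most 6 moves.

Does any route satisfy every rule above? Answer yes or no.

yes

One route that works: 1 → 2 → 3 → 4 → 8 → 12.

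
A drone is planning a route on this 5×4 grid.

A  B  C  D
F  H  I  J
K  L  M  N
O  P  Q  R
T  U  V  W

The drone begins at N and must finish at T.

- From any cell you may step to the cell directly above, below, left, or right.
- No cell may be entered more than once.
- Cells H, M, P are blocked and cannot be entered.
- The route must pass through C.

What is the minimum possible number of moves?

9

Any route passes through C somewhere between N and T. Summing Manhattan distances along the two legs (N → C → T) gives a lower bound of 3 + 6 = 9 moves.
A route of 9 moves achieves this: N → J → D → C → B → A → F → K → O → T.
Since 9 matches the lower bound, it is optimal.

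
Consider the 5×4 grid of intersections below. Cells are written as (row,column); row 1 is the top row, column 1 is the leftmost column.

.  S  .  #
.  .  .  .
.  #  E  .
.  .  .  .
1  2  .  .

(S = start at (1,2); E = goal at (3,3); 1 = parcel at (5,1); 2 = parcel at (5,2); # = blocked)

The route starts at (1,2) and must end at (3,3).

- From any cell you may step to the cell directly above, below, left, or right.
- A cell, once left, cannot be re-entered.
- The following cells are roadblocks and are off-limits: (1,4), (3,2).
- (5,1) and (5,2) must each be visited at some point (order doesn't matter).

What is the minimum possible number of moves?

Any route passes through (5,1) and (5,2) in some order between (1,2) and (3,3). Summing Manhattan distances along each leg and taking the cheapest ordering ((1,2) → (5,1) → (5,2) → (3,3)) gives a lower bound of 5 + 1 + 3 = 9 moves.
A route of 9 moves achieves this: (1,2) → (2,2) → (2,1) → (3,1) → (4,1) → (5,1) → (5,2) → (4,2) → (4,3) → (3,3).
Since 9 matches the lower bound, it is optimal.

9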